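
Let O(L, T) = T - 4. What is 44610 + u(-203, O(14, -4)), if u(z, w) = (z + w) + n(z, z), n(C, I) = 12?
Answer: 44411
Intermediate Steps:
O(L, T) = -4 + T
u(z, w) = 12 + w + z (u(z, w) = (z + w) + 12 = (w + z) + 12 = 12 + w + z)
44610 + u(-203, O(14, -4)) = 44610 + (12 + (-4 - 4) - 203) = 44610 + (12 - 8 - 203) = 44610 - 199 = 44411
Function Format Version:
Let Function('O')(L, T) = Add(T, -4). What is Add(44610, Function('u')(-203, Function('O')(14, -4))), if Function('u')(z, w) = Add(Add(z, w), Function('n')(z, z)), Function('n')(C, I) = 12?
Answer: 44411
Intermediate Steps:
Function('O')(L, T) = Add(-4, T)
Function('u')(z, w) = Add(12, w, z) (Function('u')(z, w) = Add(Add(z, w), 12) = Add(Add(w, z), 12) = Add(12, w, z))
Add(44610, Function('u')(-203, Function('O')(14, -4))) = Add(44610, Add(12, Add(-4, -4), -203)) = Add(44610, Add(12, -8, -203)) = Add(44610, -199) = 44411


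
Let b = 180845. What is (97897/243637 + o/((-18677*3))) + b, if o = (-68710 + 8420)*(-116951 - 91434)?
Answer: -31167365051212/718485513 ≈ -43379.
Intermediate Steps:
o = 12563531650 (o = -60290*(-208385) = 12563531650)
(97897/243637 + o/((-18677*3))) + b = (97897/243637 + 12563531650/((-18677*3))) + 180845 = (97897*(1/243637) + 12563531650/(-56031)) + 180845 = (97897/243637 + 12563531650*(-1/56031)) + 180845 = (97897/243637 - 12563531650/56031) + 180845 = -161101877649697/718485513 + 180845 = -31167365051212/718485513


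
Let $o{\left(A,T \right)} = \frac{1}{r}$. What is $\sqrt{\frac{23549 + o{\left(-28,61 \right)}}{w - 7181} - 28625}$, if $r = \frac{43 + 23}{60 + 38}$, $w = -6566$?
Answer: $\frac{i \sqrt{5891355515186691}}{453651} \approx 169.19 i$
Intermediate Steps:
$r = \frac{33}{49}$ ($r = \frac{66}{98} = 66 \cdot \frac{1}{98} = \frac{33}{49} \approx 0.67347$)
$o{\left(A,T \right)} = \frac{49}{33}$ ($o{\left(A,T \right)} = \frac{1}{\frac{33}{49}} = \frac{49}{33}$)
$\sqrt{\frac{23549 + o{\left(-28,61 \right)}}{w - 7181} - 28625} = \sqrt{\frac{23549 + \frac{49}{33}}{-6566 - 7181} - 28625} = \sqrt{\frac{777166}{33 \left(-13747\right)} - 28625} = \sqrt{\frac{777166}{33} \left(- \frac{1}{13747}\right) - 28625} = \sqrt{- \frac{777166}{453651} - 28625} = \sqrt{- \frac{12986537041}{453651}} = \frac{i \sqrt{5891355515186691}}{453651}$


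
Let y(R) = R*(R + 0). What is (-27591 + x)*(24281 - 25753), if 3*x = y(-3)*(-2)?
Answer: 40622784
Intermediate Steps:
y(R) = R**2 (y(R) = R*R = R**2)
x = -6 (x = ((-3)**2*(-2))/3 = (9*(-2))/3 = (1/3)*(-18) = -6)
(-27591 + x)*(24281 - 25753) = (-27591 - 6)*(24281 - 25753) = -27597*(-1472) = 40622784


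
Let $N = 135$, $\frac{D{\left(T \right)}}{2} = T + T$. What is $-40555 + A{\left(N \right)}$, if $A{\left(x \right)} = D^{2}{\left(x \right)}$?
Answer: $251045$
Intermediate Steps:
$D{\left(T \right)} = 4 T$ ($D{\left(T \right)} = 2 \left(T + T\right) = 2 \cdot 2 T = 4 T$)
$A{\left(x \right)} = 16 x^{2}$ ($A{\left(x \right)} = \left(4 x\right)^{2} = 16 x^{2}$)
$-40555 + A{\left(N \right)} = -40555 + 16 \cdot 135^{2} = -40555 + 16 \cdot 18225 = -40555 + 291600 = 251045$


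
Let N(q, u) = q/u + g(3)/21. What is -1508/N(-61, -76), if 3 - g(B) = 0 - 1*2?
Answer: -2406768/1661 ≈ -1449.0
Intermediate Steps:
g(B) = 5 (g(B) = 3 - (0 - 1*2) = 3 - (0 - 2) = 3 - 1*(-2) = 3 + 2 = 5)
N(q, u) = 5/21 + q/u (N(q, u) = q/u + 5/21 = 5/21 + q/u)
-1508/N(-61, -76) = -1508/(5/21 - 61/(-76)) = -1508/(5/21 - 61*(-1/76)) = -1508/(5/21 + 61/76) = -1508/1661/1596 = -1508*1596/1661 = -2406768/1661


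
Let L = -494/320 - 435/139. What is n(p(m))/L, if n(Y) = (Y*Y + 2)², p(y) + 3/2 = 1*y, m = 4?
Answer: -1513710/103933 ≈ -14.564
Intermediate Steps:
p(y) = -3/2 + y (p(y) = -3/2 + 1*y = -3/2 + y)
L = -103933/22240 (L = -494*1/320 - 435*1/139 = -247/160 - 435/139 = -103933/22240 ≈ -4.6732)
n(Y) = (2 + Y²)² (n(Y) = (Y² + 2)² = (2 + Y²)²)
n(p(m))/L = (2 + (-3/2 + 4)²)²/(-103933/22240) = (2 + (5/2)²)²*(-22240/103933) = (2 + 25/4)²*(-22240/103933) = (33/4)²*(-22240/103933) = (1089/16)*(-22240/103933) = -1513710/103933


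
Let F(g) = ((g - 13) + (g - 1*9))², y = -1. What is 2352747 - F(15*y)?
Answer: 2350043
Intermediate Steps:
F(g) = (-22 + 2*g)² (F(g) = ((-13 + g) + (g - 9))² = ((-13 + g) + (-9 + g))² = (-22 + 2*g)²)
2352747 - F(15*y) = 2352747 - 4*(-11 + 15*(-1))² = 2352747 - 4*(-11 - 15)² = 2352747 - 4*(-26)² = 2352747 - 4*676 = 2352747 - 1*2704 = 2352747 - 2704 = 2350043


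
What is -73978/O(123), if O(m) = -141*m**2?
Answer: 1574/45387 ≈ 0.034680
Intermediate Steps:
-73978/O(123) = -73978/((-141*123**2)) = -73978/((-141*15129)) = -73978/(-2133189) = -73978*(-1/2133189) = 1574/45387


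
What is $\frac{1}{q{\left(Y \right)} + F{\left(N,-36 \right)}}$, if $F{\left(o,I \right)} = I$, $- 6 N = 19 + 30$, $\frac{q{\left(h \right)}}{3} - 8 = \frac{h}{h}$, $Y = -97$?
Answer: $- \frac{1}{9} \approx -0.11111$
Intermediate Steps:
$q{\left(h \right)} = 27$ ($q{\left(h \right)} = 24 + 3 \frac{h}{h} = 24 + 3 \cdot 1 = 24 + 3 = 27$)
$N = - \frac{49}{6}$ ($N = - \frac{19 + 30}{6} = \left(- \frac{1}{6}\right) 49 = - \frac{49}{6} \approx -8.1667$)
$\frac{1}{q{\left(Y \right)} + F{\left(N,-36 \right)}} = \frac{1}{27 - 36} = \frac{1}{-9} = - \frac{1}{9}$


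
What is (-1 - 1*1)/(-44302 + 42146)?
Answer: 1/1078 ≈ 0.00092764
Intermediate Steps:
(-1 - 1*1)/(-44302 + 42146) = (-1 - 1)/(-2156) = -2*(-1/2156) = 1/1078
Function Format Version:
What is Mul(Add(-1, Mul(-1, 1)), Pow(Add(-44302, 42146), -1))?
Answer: Rational(1, 1078) ≈ 0.00092764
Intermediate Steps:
Mul(Add(-1, Mul(-1, 1)), Pow(Add(-44302, 42146), -1)) = Mul(Add(-1, -1), Pow(-2156, -1)) = Mul(-2, Rational(-1, 2156)) = Rational(1, 1078)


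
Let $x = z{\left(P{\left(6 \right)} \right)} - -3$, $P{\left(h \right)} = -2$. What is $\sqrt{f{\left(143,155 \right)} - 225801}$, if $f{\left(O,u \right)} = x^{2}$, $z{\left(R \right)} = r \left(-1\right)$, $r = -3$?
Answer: $3 i \sqrt{25085} \approx 475.15 i$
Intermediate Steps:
$z{\left(R \right)} = 3$ ($z{\left(R \right)} = \left(-3\right) \left(-1\right) = 3$)
$x = 6$ ($x = 3 - -3 = 3 + 3 = 6$)
$f{\left(O,u \right)} = 36$ ($f{\left(O,u \right)} = 6^{2} = 36$)
$\sqrt{f{\left(143,155 \right)} - 225801} = \sqrt{36 - 225801} = \sqrt{-225765} = 3 i \sqrt{25085}$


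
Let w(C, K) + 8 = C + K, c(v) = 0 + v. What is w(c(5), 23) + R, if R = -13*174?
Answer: -2242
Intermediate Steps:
c(v) = v
w(C, K) = -8 + C + K (w(C, K) = -8 + (C + K) = -8 + C + K)
R = -2262
w(c(5), 23) + R = (-8 + 5 + 23) - 2262 = 20 - 2262 = -2242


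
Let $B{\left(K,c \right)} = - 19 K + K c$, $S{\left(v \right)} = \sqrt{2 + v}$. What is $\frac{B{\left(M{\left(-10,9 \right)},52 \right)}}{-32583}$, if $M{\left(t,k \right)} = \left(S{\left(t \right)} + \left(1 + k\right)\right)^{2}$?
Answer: $- \frac{1012}{10861} - \frac{440 i \sqrt{2}}{10861} \approx -0.093177 - 0.057293 i$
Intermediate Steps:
$M{\left(t,k \right)} = \left(1 + k + \sqrt{2 + t}\right)^{2}$ ($M{\left(t,k \right)} = \left(\sqrt{2 + t} + \left(1 + k\right)\right)^{2} = \left(1 + k + \sqrt{2 + t}\right)^{2}$)
$\frac{B{\left(M{\left(-10,9 \right)},52 \right)}}{-32583} = \frac{\left(1 + 9 + \sqrt{2 - 10}\right)^{2} \left(-19 + 52\right)}{-32583} = \left(1 + 9 + \sqrt{-8}\right)^{2} \cdot 33 \left(- \frac{1}{32583}\right) = \left(1 + 9 + 2 i \sqrt{2}\right)^{2} \cdot 33 \left(- \frac{1}{32583}\right) = \left(10 + 2 i \sqrt{2}\right)^{2} \cdot 33 \left(- \frac{1}{32583}\right) = 33 \left(10 + 2 i \sqrt{2}\right)^{2} \left(- \frac{1}{32583}\right) = - \frac{11 \left(10 + 2 i \sqrt{2}\right)^{2}}{10861}$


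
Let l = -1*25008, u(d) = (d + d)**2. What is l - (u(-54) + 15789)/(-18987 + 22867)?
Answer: -97058493/3880 ≈ -25015.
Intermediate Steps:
u(d) = 4*d**2 (u(d) = (2*d)**2 = 4*d**2)
l = -25008
l - (u(-54) + 15789)/(-18987 + 22867) = -25008 - (4*(-54)**2 + 15789)/(-18987 + 22867) = -25008 - (4*2916 + 15789)/3880 = -25008 - (11664 + 15789)/3880 = -25008 - 27453/3880 = -97058493/3880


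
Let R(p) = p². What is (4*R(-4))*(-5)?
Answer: -320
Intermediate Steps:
(4*R(-4))*(-5) = (4*(-4)²)*(-5) = (4*16)*(-5) = 64*(-5) = -320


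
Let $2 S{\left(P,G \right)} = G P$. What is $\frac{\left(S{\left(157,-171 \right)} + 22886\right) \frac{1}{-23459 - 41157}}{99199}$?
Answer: $- \frac{18925}{12819685168} \approx -1.4762 \cdot 10^{-6}$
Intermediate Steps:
$S{\left(P,G \right)} = \frac{G P}{2}$
$\frac{\left(S{\left(157,-171 \right)} + 22886\right) \frac{1}{-23459 - 41157}}{99199} = \frac{\left(\frac{1}{2} \left(-171\right) 157 + 22886\right) \frac{1}{-23459 - 41157}}{99199} = \frac{- \frac{26847}{2} + 22886}{-64616} \cdot \frac{1}{99199} = \frac{18925}{2} \left(- \frac{1}{64616}\right) \frac{1}{99199} = \left(- \frac{18925}{129232}\right) \frac{1}{99199} = - \frac{18925}{12819685168}$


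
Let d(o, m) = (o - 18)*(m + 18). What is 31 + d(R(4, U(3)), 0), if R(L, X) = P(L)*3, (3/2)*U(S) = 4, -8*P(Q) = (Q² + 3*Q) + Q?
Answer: -509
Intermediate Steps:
P(Q) = -Q/2 - Q²/8 (P(Q) = -((Q² + 3*Q) + Q)/8 = -(Q² + 4*Q)/8 = -Q/2 - Q²/8)
U(S) = 8/3 (U(S) = (⅔)*4 = 8/3)
R(L, X) = -3*L*(4 + L)/8 (R(L, X) = -L*(4 + L)/8*3 = -3*L*(4 + L)/8)
d(o, m) = (-18 + o)*(18 + m)
31 + d(R(4, U(3)), 0) = 31 + (-324 - 18*0 + 18*(-3/8*4*(4 + 4)) + 0*(-3/8*4*(4 + 4))) = 31 + (-324 + 0 + 18*(-3/8*4*8) + 0*(-3/8*4*8)) = 31 + (-324 + 0 + 18*(-12) + 0*(-12)) = 31 + (-324 + 0 - 216 + 0) = 31 - 540 = -509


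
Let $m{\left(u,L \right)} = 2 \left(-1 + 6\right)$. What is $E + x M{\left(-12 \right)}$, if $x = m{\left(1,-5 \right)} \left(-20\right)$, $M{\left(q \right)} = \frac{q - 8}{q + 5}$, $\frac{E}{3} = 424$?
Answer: $\frac{4904}{7} \approx 700.57$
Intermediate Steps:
$E = 1272$ ($E = 3 \cdot 424 = 1272$)
$m{\left(u,L \right)} = 10$ ($m{\left(u,L \right)} = 2 \cdot 5 = 10$)
$M{\left(q \right)} = \frac{-8 + q}{5 + q}$
$x = -200$ ($x = 10 \left(-20\right) = -200$)
$E + x M{\left(-12 \right)} = 1272 - 200 \frac{-8 - 12}{5 - 12} = 1272 - 200 \frac{1}{-7} \left(-20\right) = 1272 - 200 \left(\left(- \frac{1}{7}\right) \left(-20\right)\right) = 1272 - \frac{4000}{7} = \frac{4904}{7}$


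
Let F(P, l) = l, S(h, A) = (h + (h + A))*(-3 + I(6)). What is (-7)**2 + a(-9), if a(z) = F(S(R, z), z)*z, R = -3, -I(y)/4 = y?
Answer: 130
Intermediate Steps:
I(y) = -4*y
S(h, A) = -54*h - 27*A (S(h, A) = (h + (h + A))*(-3 - 4*6) = (h + (A + h))*(-3 - 24) = (A + 2*h)*(-27) = -54*h - 27*A)
a(z) = z**2 (a(z) = z*z = z**2)
(-7)**2 + a(-9) = (-7)**2 + (-9)**2 = 49 + 81 = 130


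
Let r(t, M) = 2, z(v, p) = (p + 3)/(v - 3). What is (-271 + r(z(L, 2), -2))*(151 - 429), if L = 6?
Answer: 74782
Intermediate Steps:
z(v, p) = (3 + p)/(-3 + v)
(-271 + r(z(L, 2), -2))*(151 - 429) = (-271 + 2)*(151 - 429) = -269*(-278) = 74782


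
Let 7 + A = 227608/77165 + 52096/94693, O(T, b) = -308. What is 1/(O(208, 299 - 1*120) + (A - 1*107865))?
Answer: -317695015/34367134858692 ≈ -9.2441e-6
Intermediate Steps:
A = -1112001097/317695015 (A = -7 + (227608/77165 + 52096/94693) = -7 + (227608*(1/77165) + 52096*(1/94693)) = -7 + (9896/3355 + 52096/94693) = -7 + 1111864008/317695015 = -1112001097/317695015 ≈ -3.5002)
1/(O(208, 299 - 1*120) + (A - 1*107865)) = 1/(-308 + (-1112001097/317695015 - 1*107865)) = 1/(-308 + (-1112001097/317695015 - 107865)) = 1/(-308 - 34269284794072/317695015) = 1/(-34367134858692/317695015) = -317695015/34367134858692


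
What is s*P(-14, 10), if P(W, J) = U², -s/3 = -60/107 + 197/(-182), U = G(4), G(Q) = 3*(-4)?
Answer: 6911784/9737 ≈ 709.85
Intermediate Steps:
G(Q) = -12
U = -12
s = 95997/19474 (s = -3*(-60/107 + 197/(-182)) = -3*(-60*1/107 + 197*(-1/182)) = -3*(-60/107 - 197/182) = -3*(-31999/19474) = 95997/19474 ≈ 4.9295)
P(W, J) = 144 (P(W, J) = (-12)² = 144)
s*P(-14, 10) = (95997/19474)*144 = 6911784/9737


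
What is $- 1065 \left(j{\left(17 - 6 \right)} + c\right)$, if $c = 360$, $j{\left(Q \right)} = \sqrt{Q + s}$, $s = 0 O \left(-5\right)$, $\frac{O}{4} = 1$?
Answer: $-383400 - 1065 \sqrt{11} \approx -3.8693 \cdot 10^{5}$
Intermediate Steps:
$O = 4$ ($O = 4 \cdot 1 = 4$)
$s = 0$ ($s = 0 \cdot 4 \left(-5\right) = 0 \left(-5\right) = 0$)
$j{\left(Q \right)} = \sqrt{Q}$ ($j{\left(Q \right)} = \sqrt{Q + 0} = \sqrt{Q}$)
$- 1065 \left(j{\left(17 - 6 \right)} + c\right) = - 1065 \left(\sqrt{17 - 6} + 360\right) = - 1065 \left(\sqrt{11} + 360\right) = - 1065 \left(360 + \sqrt{11}\right) = -383400 - 1065 \sqrt{11}$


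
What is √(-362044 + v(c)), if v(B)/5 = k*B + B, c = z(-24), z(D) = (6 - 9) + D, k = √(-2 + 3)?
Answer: I*√362314 ≈ 601.92*I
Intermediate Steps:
k = 1 (k = √1 = 1)
z(D) = -3 + D
c = -27 (c = -3 - 24 = -27)
v(B) = 10*B (v(B) = 5*(1*B + B) = 5*(B + B) = 5*(2*B) = 10*B)
√(-362044 + v(c)) = √(-362044 + 10*(-27)) = √(-362044 - 270) = √(-362314) = I*√362314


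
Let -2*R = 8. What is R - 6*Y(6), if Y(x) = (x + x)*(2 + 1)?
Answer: -220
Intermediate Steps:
R = -4 (R = -½*8 = -4)
Y(x) = 6*x (Y(x) = (2*x)*3 = 6*x)
R - 6*Y(6) = -4 - 36*6 = -4 - 6*36 = -4 - 216 = -220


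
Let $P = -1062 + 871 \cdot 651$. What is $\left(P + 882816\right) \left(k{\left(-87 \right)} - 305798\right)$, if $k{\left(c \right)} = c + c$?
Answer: $-443284584300$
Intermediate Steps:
$k{\left(c \right)} = 2 c$
$P = 565959$ ($P = -1062 + 567021 = 565959$)
$\left(P + 882816\right) \left(k{\left(-87 \right)} - 305798\right) = \left(565959 + 882816\right) \left(2 \left(-87\right) - 305798\right) = 1448775 \left(-174 - 305798\right) = 1448775 \left(-305972\right) = -443284584300$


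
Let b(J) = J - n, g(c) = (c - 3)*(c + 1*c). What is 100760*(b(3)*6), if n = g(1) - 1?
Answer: 4836480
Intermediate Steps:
g(c) = 2*c*(-3 + c) (g(c) = (-3 + c)*(c + c) = (-3 + c)*(2*c) = 2*c*(-3 + c))
n = -5 (n = 2*1*(-3 + 1) - 1 = 2*1*(-2) - 1 = -4 - 1 = -5)
b(J) = 5 + J (b(J) = J - 1*(-5) = J + 5 = 5 + J)
100760*(b(3)*6) = 100760*((5 + 3)*6) = 100760*(8*6) = 100760*48 = 4836480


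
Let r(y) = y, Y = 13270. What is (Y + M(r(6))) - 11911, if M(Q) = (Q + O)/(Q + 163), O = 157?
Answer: 229834/169 ≈ 1360.0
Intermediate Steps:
M(Q) = (157 + Q)/(163 + Q) (M(Q) = (Q + 157)/(Q + 163) = (157 + Q)/(163 + Q))
(Y + M(r(6))) - 11911 = (13270 + (157 + 6)/(163 + 6)) - 11911 = (13270 + 163/169) - 11911 = 2242793/169 - 11911 = 229834/169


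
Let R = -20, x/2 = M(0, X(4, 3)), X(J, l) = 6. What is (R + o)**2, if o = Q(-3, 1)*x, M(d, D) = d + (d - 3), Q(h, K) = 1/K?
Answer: 676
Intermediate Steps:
M(d, D) = -3 + 2*d (M(d, D) = d + (-3 + d) = -3 + 2*d)
x = -6 (x = 2*(-3 + 2*0) = 2*(-3 + 0) = 2*(-3) = -6)
o = -6 (o = -6/1 = 1*(-6) = -6)
(R + o)**2 = (-20 - 6)**2 = (-26)**2 = 676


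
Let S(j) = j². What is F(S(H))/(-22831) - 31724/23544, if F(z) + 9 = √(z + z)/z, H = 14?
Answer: -181019687/134383266 - √2/319634 ≈ -1.3470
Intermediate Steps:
F(z) = -9 + √2/√z (F(z) = -9 + √(z + z)/z = -9 + √(2*z)/z = -9 + (√2*√z)/z = -9 + √2/√z)
F(S(H))/(-22831) - 31724/23544 = (-9 + √2/√(14²))/(-22831) - 31724/23544 = (-9 + √2/√196)*(-1/22831) - 31724*1/23544 = (-9 + √2*(1/14))*(-1/22831) - 7931/5886 = (-9 + √2/14)*(-1/22831) - 7931/5886 = (9/22831 - √2/319634) - 7931/5886 = -181019687/134383266 - √2/319634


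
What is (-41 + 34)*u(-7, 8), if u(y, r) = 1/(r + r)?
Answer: -7/16 ≈ -0.43750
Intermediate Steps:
u(y, r) = 1/(2*r)
(-41 + 34)*u(-7, 8) = (-41 + 34)*((½)/8) = -7/(2*8) = -7*1/16 = -7/16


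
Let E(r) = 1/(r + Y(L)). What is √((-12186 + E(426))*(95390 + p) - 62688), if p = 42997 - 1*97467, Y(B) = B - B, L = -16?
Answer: 2*I*√628503955477/71 ≈ 22332.0*I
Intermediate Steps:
Y(B) = 0
E(r) = 1/r (E(r) = 1/(r + 0) = 1/r)
p = -54470 (p = 42997 - 97467 = -54470)
√((-12186 + E(426))*(95390 + p) - 62688) = √((-12186 + 1/426)*(95390 - 54470) - 62688) = √((-12186 + 1/426)*40920 - 62688) = √(-5191235/426*40920 - 62688) = √(-35404222700/71 - 62688) = √(-35408673548/71) = 2*I*√628503955477/71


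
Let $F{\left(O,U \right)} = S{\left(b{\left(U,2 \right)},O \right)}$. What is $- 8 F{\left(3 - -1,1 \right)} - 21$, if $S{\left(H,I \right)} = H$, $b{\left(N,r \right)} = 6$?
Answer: $-69$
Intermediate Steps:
$F{\left(O,U \right)} = 6$
$- 8 F{\left(3 - -1,1 \right)} - 21 = \left(-8\right) 6 - 21 = -48 - 21 = -69$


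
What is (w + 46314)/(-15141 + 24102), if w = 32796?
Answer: 26370/2987 ≈ 8.8283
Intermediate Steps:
(w + 46314)/(-15141 + 24102) = (32796 + 46314)/(-15141 + 24102) = 79110/8961 = 79110*(1/8961) = 26370/2987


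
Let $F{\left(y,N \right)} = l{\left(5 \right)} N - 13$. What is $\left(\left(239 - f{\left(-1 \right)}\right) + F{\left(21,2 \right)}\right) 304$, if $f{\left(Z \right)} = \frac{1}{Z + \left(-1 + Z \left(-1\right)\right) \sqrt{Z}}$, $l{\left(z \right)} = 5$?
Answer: $72048$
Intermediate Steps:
$f{\left(Z \right)} = \frac{1}{Z + \sqrt{Z} \left(-1 - Z\right)}$ ($f{\left(Z \right)} = \frac{1}{Z + \left(-1 - Z\right) \sqrt{Z}} = \frac{1}{Z + \sqrt{Z} \left(-1 - Z\right)}$)
$F{\left(y,N \right)} = -13 + 5 N$ ($F{\left(y,N \right)} = 5 N - 13 = -13 + 5 N$)
$\left(\left(239 - f{\left(-1 \right)}\right) + F{\left(21,2 \right)}\right) 304 = \left(\left(239 - \frac{1}{-1 - \sqrt{-1} - \left(-1\right)^{\frac{3}{2}}}\right) + \left(-13 + 5 \cdot 2\right)\right) 304 = \left(\left(239 - \frac{1}{-1 - i - - i}\right) + \left(-13 + 10\right)\right) 304 = \left(\left(239 - \frac{1}{-1 - i + i}\right) - 3\right) 304 = \left(\left(239 - \frac{1}{-1}\right) - 3\right) 304 = \left(\left(239 - -1\right) - 3\right) 304 = \left(\left(239 + 1\right) - 3\right) 304 = \left(240 - 3\right) 304 = 237 \cdot 304 = 72048$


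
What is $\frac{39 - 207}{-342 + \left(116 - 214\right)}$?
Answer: $\frac{21}{55} \approx 0.38182$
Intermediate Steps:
$\frac{39 - 207}{-342 + \left(116 - 214\right)} = - \frac{168}{-342 - 98} = - \frac{168}{-440} = \left(-168\right) \left(- \frac{1}{440}\right) = \frac{21}{55}$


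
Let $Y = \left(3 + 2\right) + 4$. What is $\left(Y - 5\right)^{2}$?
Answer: $16$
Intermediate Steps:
$Y = 9$ ($Y = 5 + 4 = 9$)
$\left(Y - 5\right)^{2} = \left(9 - 5\right)^{2} = 4^{2} = 16$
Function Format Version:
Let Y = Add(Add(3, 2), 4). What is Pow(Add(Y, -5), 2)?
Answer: 16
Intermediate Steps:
Y = 9 (Y = Add(5, 4) = 9)
Pow(Add(Y, -5), 2) = Pow(Add(9, -5), 2) = Pow(4, 2) = 16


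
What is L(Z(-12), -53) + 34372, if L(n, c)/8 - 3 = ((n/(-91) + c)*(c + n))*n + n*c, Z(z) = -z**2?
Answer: -1053184844/91 ≈ -1.1573e+7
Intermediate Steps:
L(n, c) = 24 + 8*c*n + 8*n*(c + n)*(c - n/91) (L(n, c) = 24 + 8*(((n/(-91) + c)*(c + n))*n + n*c) = 24 + 8*(((n*(-1/91) + c)*(c + n))*n + c*n) = 24 + 8*(((-n/91 + c)*(c + n))*n + c*n) = 24 + 8*(((c - n/91)*(c + n))*n + c*n) = 24 + 8*(((c + n)*(c - n/91))*n + c*n) = 24 + 8*(n*(c + n)*(c - n/91) + c*n) = 24 + 8*(c*n + n*(c + n)*(c - n/91)) = 24 + (8*c*n + 8*n*(c + n)*(c - n/91)) = 24 + 8*c*n + 8*n*(c + n)*(c - n/91))
L(Z(-12), -53) + 34372 = (24 - 8*(-1*(-12)**2)**3/91 + 8*(-53)*(-1*(-12)**2) + 8*(-1*(-12)**2)*(-53)**2 + (720/91)*(-53)*(-1*(-12)**2)**2) + 34372 = (24 - 8*(-1*144)**3/91 + 8*(-53)*(-1*144) + 8*(-1*144)*2809 + (720/91)*(-53)*(-1*144)**2) + 34372 = (24 - 8/91*(-144)**3 + 8*(-53)*(-144) + 8*(-144)*2809 + (720/91)*(-53)*(-144)**2) + 34372 = (24 - 8/91*(-2985984) + 61056 - 3235968 + (720/91)*(-53)*20736) + 34372 = (24 + 23887872/91 + 61056 - 3235968 - 791285760/91) + 34372 = -1056312696/91 + 34372 = -1053184844/91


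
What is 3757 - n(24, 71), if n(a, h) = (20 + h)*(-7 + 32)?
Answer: 1482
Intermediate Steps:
n(a, h) = 500 + 25*h (n(a, h) = (20 + h)*25 = 500 + 25*h)
3757 - n(24, 71) = 3757 - (500 + 25*71) = 3757 - (500 + 1775) = 3757 - 1*2275 = 3757 - 2275 = 1482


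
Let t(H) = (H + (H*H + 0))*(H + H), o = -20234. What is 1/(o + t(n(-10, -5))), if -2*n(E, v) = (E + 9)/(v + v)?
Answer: -4000/80935981 ≈ -4.9422e-5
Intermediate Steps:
n(E, v) = -(9 + E)/(4*v) (n(E, v) = -(E + 9)/(2*(v + v)) = -(9 + E)/(2*(2*v)) = -(9 + E)*1/(2*v)/2 = -(9 + E)/(4*v))
t(H) = 2*H*(H + H²) (t(H) = (H + (H² + 0))*(2*H) = (H + H²)*(2*H) = 2*H*(H + H²))
1/(o + t(n(-10, -5))) = 1/(-20234 + 2*((¼)*(-9 - 1*(-10))/(-5))²*(1 + (¼)*(-9 - 1*(-10))/(-5))) = 1/(-20234 + 2*((¼)*(-⅕)*(-9 + 10))²*(1 + (¼)*(-⅕)*(-9 + 10))) = 1/(-20234 + 2*((¼)*(-⅕)*1)²*(1 + (¼)*(-⅕)*1)) = 1/(-20234 + 2*(-1/20)²*(1 - 1/20)) = 1/(-20234 + 2*(1/400)*(19/20)) = 1/(-20234 + 19/4000) = 1/(-80935981/4000) = -4000/80935981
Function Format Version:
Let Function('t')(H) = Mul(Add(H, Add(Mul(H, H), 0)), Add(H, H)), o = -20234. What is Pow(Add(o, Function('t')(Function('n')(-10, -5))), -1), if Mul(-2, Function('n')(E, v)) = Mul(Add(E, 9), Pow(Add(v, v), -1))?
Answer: Rational(-4000, 80935981) ≈ -4.9422e-5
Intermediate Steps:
Function('n')(E, v) = Mul(Rational(-1, 4), Pow(v, -1), Add(9, E)) (Function('n')(E, v) = Mul(Rational(-1, 2), Mul(Add(E, 9), Pow(Add(v, v), -1))) = Mul(Rational(-1, 2), Mul(Add(9, E), Pow(Mul(2, v), -1))) = Mul(Rational(-1, 2), Mul(Add(9, E), Mul(Rational(1, 2), Pow(v, -1)))) = Mul(Rational(-1, 2), Mul(Rational(1, 2), Pow(v, -1), Add(9, E))) = Mul(Rational(-1, 4), Pow(v, -1), Add(9, E)))
Function('t')(H) = Mul(2, H, Add(H, Pow(H, 2))) (Function('t')(H) = Mul(Add(H, Add(Pow(H, 2), 0)), Mul(2, H)) = Mul(Add(H, Pow(H, 2)), Mul(2, H)) = Mul(2, H, Add(H, Pow(H, 2))))
Pow(Add(o, Function('t')(Function('n')(-10, -5))), -1) = Pow(Add(-20234, Mul(2, Pow(Mul(Rational(1, 4), Pow(-5, -1), Add(-9, Mul(-1, -10))), 2), Add(1, Mul(Rational(1, 4), Pow(-5, -1), Add(-9, Mul(-1, -10)))))), -1) = Pow(Add(-20234, Mul(2, Pow(Mul(Rational(1, 4), Rational(-1, 5), Add(-9, 10)), 2), Add(1, Mul(Rational(1, 4), Rational(-1, 5), Add(-9, 10))))), -1) = Pow(Add(-20234, Mul(2, Pow(Mul(Rational(1, 4), Rational(-1, 5), 1), 2), Add(1, Mul(Rational(1, 4), Rational(-1, 5), 1)))), -1) = Pow(Add(-20234, Mul(2, Pow(Rational(-1, 20), 2), Add(1, Rational(-1, 20)))), -1) = Pow(Add(-20234, Mul(2, Rational(1, 400), Rational(19, 20))), -1) = Pow(Add(-20234, Rational(19, 4000)), -1) = Pow(Rational(-80935981, 4000), -1) = Rational(-4000, 80935981)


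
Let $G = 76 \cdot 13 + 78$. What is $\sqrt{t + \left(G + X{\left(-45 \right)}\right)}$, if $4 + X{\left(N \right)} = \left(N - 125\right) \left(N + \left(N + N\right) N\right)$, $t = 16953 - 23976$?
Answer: $i \sqrt{686811} \approx 828.74 i$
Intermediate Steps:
$t = -7023$ ($t = 16953 - 23976 = -7023$)
$G = 1066$ ($G = 988 + 78 = 1066$)
$X{\left(N \right)} = -4 + \left(-125 + N\right) \left(N + 2 N^{2}\right)$ ($X{\left(N \right)} = -4 + \left(N - 125\right) \left(N + \left(N + N\right) N\right) = -4 + \left(-125 + N\right) \left(N + 2 N N\right) = -4 + \left(-125 + N\right) \left(N + 2 N^{2}\right)$)
$\sqrt{t + \left(G + X{\left(-45 \right)}\right)} = \sqrt{-7023 + \left(1066 - \left(-5621 + 182250 + 504225\right)\right)} = \sqrt{-7023 + \left(1066 + \left(-4 - 504225 + 5625 + 2 \left(-91125\right)\right)\right)} = \sqrt{-7023 + \left(1066 - 680854\right)} = \sqrt{-7023 - 679788} = \sqrt{-686811} = i \sqrt{686811}$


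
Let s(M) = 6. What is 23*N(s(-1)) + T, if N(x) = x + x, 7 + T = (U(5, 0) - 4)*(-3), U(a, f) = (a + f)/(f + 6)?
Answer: 557/2 ≈ 278.50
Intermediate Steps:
U(a, f) = (a + f)/(6 + f)
T = 5/2 (T = -7 + ((5 + 0)/(6 + 0) - 4)*(-3) = -7 + (5/6 - 4)*(-3) = -7 - 19/6*(-3) = -7 + 19/2 = 5/2 ≈ 2.5000)
N(x) = 2*x
23*N(s(-1)) + T = 23*(2*6) + 5/2 = 23*12 + 5/2 = 276 + 5/2 = 557/2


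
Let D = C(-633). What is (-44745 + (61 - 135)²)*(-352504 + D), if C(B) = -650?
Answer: 13868004426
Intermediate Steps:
D = -650
(-44745 + (61 - 135)²)*(-352504 + D) = (-44745 + (61 - 135)²)*(-352504 - 650) = (-44745 + (-74)²)*(-353154) = (-44745 + 5476)*(-353154) = -39269*(-353154) = 13868004426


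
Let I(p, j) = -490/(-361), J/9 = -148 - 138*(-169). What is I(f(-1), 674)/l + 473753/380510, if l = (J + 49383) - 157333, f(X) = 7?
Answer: 4302005261757/3455256822940 ≈ 1.2451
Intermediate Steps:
J = 208566 (J = 9*(-148 - 138*(-169)) = 9*(-148 + 23322) = 9*23174 = 208566)
I(p, j) = 490/361 (I(p, j) = -490*(-1/361) = 490/361)
l = 100616 (l = (208566 + 49383) - 157333 = 257949 - 157333 = 100616)
I(f(-1), 674)/l + 473753/380510 = (490/361)/100616 + 473753/380510 = (490/361)*(1/100616) + 473753*(1/380510) = 245/18161188 + 473753/380510 = 4302005261757/3455256822940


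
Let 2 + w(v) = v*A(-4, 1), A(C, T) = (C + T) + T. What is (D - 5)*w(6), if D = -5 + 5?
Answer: 70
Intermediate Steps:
A(C, T) = C + 2*T
w(v) = -2 - 2*v (w(v) = -2 + v*(-4 + 2*1) = -2 + v*(-4 + 2) = -2 + v*(-2) = -2 - 2*v)
D = 0
(D - 5)*w(6) = (0 - 5)*(-2 - 2*6) = -5*(-2 - 12) = -5*(-14) = 70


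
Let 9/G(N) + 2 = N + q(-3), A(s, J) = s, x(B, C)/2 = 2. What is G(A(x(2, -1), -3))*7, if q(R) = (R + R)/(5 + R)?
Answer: -63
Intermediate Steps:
q(R) = 2*R/(5 + R) (q(R) = (2*R)/(5 + R) = 2*R/(5 + R))
x(B, C) = 4 (x(B, C) = 2*2 = 4)
G(N) = 9/(-5 + N) (G(N) = 9/(-2 + (N + 2*(-3)/(5 - 3))) = 9/(-2 + (N + 2*(-3)/2)) = 9/(-2 + (N + 2*(-3)*(1/2))) = 9/(-2 + (N - 3)) = 9/(-2 + (-3 + N)) = 9/(-5 + N))
G(A(x(2, -1), -3))*7 = (9/(-5 + 4))*7 = (9/(-1))*7 = (9*(-1))*7 = -9*7 = -63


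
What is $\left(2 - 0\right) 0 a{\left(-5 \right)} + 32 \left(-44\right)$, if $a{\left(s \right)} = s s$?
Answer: $-1408$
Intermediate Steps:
$a{\left(s \right)} = s^{2}$
$\left(2 - 0\right) 0 a{\left(-5 \right)} + 32 \left(-44\right) = \left(2 - 0\right) 0 \left(-5\right)^{2} + 32 \left(-44\right) = \left(2 + 0\right) 0 \cdot 25 - 1408 = 2 \cdot 0 \cdot 25 - 1408 = 0 \cdot 25 - 1408 = 0 - 1408 = -1408$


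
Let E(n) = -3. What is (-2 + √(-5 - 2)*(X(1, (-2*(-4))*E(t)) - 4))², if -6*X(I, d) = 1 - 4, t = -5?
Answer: -327/4 + 14*I*√7 ≈ -81.75 + 37.041*I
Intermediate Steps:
X(I, d) = ½ (X(I, d) = -(1 - 4)/6 = -⅙*(-3) = ½)
(-2 + √(-5 - 2)*(X(1, (-2*(-4))*E(t)) - 4))² = (-2 + √(-5 - 2)*(½ - 4))² = (-2 + √(-7)*(-7/2))² = (-2 + (I*√7)*(-7/2))² = (-2 - 7*I*√7/2)²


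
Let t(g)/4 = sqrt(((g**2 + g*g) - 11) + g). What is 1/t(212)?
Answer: sqrt(90089)/360356 ≈ 0.00083292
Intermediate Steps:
t(g) = 4*sqrt(-11 + g + 2*g**2) (t(g) = 4*sqrt(((g**2 + g*g) - 11) + g) = 4*sqrt(((g**2 + g**2) - 11) + g) = 4*sqrt((2*g**2 - 11) + g) = 4*sqrt((-11 + 2*g**2) + g) = 4*sqrt(-11 + g + 2*g**2))
1/t(212) = 1/(4*sqrt(-11 + 212 + 2*212**2)) = 1/(4*sqrt(-11 + 212 + 2*44944)) = 1/(4*sqrt(-11 + 212 + 89888)) = 1/(4*sqrt(90089)) = sqrt(90089)/360356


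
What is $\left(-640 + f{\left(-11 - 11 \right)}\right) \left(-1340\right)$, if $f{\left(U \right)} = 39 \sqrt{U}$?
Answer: $857600 - 52260 i \sqrt{22} \approx 8.576 \cdot 10^{5} - 2.4512 \cdot 10^{5} i$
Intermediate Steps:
$\left(-640 + f{\left(-11 - 11 \right)}\right) \left(-1340\right) = \left(-640 + 39 \sqrt{-11 - 11}\right) \left(-1340\right) = \left(-640 + 39 \sqrt{-22}\right) \left(-1340\right) = \left(-640 + 39 i \sqrt{22}\right) \left(-1340\right) = 857600 - 52260 i \sqrt{22}$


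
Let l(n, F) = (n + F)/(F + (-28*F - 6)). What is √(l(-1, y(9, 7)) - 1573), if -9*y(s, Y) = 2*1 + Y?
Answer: I*√693735/21 ≈ 39.662*I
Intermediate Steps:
y(s, Y) = -2/9 - Y/9 (y(s, Y) = -(2*1 + Y)/9 = -(2 + Y)/9 = -2/9 - Y/9)
l(n, F) = (F + n)/(-6 - 27*F) (l(n, F) = (F + n)/(F + (-6 - 28*F)) = (F + n)/(-6 - 27*F))
√(l(-1, y(9, 7)) - 1573) = √((-(-2/9 - ⅑*7) - 1*(-1))/(3*(2 + 9*(-2/9 - ⅑*7))) - 1573) = √((-(-2/9 - 7/9) + 1)/(3*(2 + 9*(-2/9 - 7/9))) - 1573) = √((-1*(-1) + 1)/(3*(2 + 9*(-1))) - 1573) = √((1 + 1)/(3*(2 - 9)) - 1573) = √((⅓)*2/(-7) - 1573) = √((⅓)*(-⅐)*2 - 1573) = √(-2/21 - 1573) = √(-33035/21) = I*√693735/21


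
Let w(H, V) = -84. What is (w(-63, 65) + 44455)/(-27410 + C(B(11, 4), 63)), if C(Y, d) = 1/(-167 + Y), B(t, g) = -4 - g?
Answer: -7764925/4796751 ≈ -1.6188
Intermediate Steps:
(w(-63, 65) + 44455)/(-27410 + C(B(11, 4), 63)) = (-84 + 44455)/(-27410 + 1/(-167 + (-4 - 1*4))) = 44371/(-27410 + 1/(-167 + (-4 - 4))) = 44371/(-27410 + 1/(-167 - 8)) = 44371/(-27410 + 1/(-175)) = 44371/(-27410 - 1/175) = 44371/(-4796751/175) = 44371*(-175/4796751) = -7764925/4796751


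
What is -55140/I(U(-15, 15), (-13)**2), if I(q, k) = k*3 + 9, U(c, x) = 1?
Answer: -4595/43 ≈ -106.86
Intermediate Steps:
I(q, k) = 9 + 3*k (I(q, k) = 3*k + 9 = 9 + 3*k)
-55140/I(U(-15, 15), (-13)**2) = -55140/(9 + 3*(-13)**2) = -55140/(9 + 3*169) = -55140/(9 + 507) = -55140/516 = -55140*1/516 = -4595/43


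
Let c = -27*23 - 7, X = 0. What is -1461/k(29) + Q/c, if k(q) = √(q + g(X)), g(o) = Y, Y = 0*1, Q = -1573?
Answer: 1573/628 - 1461*√29/29 ≈ -268.80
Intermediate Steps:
Y = 0
g(o) = 0
c = -628 (c = -621 - 7 = -628)
k(q) = √q (k(q) = √(q + 0) = √q)
-1461/k(29) + Q/c = -1461*√29/29 - 1573/(-628) = -1461*√29/29 - 1573*(-1/628) = -1461*√29/29 + 1573/628 = 1573/628 - 1461*√29/29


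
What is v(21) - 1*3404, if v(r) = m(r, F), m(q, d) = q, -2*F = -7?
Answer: -3383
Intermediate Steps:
F = 7/2 (F = -½*(-7) = 7/2 ≈ 3.5000)
v(r) = r
v(21) - 1*3404 = 21 - 1*3404 = 21 - 3404 = -3383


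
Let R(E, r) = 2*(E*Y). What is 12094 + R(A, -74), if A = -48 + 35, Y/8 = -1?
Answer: 12302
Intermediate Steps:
Y = -8 (Y = 8*(-1) = -8)
A = -13
R(E, r) = -16*E (R(E, r) = 2*(E*(-8)) = 2*(-8*E) = -16*E)
12094 + R(A, -74) = 12094 - 16*(-13) = 12094 + 208 = 12302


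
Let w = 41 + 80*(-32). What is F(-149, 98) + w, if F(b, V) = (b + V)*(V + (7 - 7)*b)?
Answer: -7517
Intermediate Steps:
F(b, V) = V*(V + b) (F(b, V) = (V + b)*(V + 0*b) = (V + b)*(V + 0) = (V + b)*V = V*(V + b))
w = -2519 (w = 41 - 2560 = -2519)
F(-149, 98) + w = 98*(98 - 149) - 2519 = 98*(-51) - 2519 = -4998 - 2519 = -7517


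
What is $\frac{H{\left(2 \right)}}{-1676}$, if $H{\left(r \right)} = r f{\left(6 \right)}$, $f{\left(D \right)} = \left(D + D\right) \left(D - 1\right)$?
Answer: $- \frac{30}{419} \approx -0.071599$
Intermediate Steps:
$f{\left(D \right)} = 2 D \left(-1 + D\right)$
$H{\left(r \right)} = 60 r$ ($H{\left(r \right)} = r 2 \cdot 6 \left(-1 + 6\right) = r 2 \cdot 6 \cdot 5 = r 60 = 60 r$)
$\frac{H{\left(2 \right)}}{-1676} = \frac{60 \cdot 2}{-1676} = 120 \left(- \frac{1}{1676}\right) = - \frac{30}{419}$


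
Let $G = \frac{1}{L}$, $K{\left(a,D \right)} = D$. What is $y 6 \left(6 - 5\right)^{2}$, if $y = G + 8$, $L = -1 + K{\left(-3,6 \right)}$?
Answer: $\frac{246}{5} \approx 49.2$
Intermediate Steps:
$L = 5$ ($L = -1 + 6 = 5$)
$G = \frac{1}{5} \approx 0.2$
$y = \frac{41}{5}$ ($y = \frac{1}{5} + 8 = \frac{41}{5} \approx 8.2$)
$y 6 \left(6 - 5\right)^{2} = \frac{41}{5} \cdot 6 \left(6 - 5\right)^{2} = \frac{246 \cdot 1^{2}}{5} = \frac{246}{5} \cdot 1 = \frac{246}{5}$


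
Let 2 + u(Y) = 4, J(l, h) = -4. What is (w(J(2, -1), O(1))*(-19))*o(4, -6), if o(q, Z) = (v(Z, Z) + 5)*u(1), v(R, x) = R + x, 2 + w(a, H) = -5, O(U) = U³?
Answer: -1862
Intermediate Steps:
u(Y) = 2 (u(Y) = -2 + 4 = 2)
w(a, H) = -7 (w(a, H) = -2 - 5 = -7)
o(q, Z) = 10 + 4*Z (o(q, Z) = ((Z + Z) + 5)*2 = (2*Z + 5)*2 = (5 + 2*Z)*2 = 10 + 4*Z)
(w(J(2, -1), O(1))*(-19))*o(4, -6) = (-7*(-19))*(10 + 4*(-6)) = 133*(10 - 24) = 133*(-14) = -1862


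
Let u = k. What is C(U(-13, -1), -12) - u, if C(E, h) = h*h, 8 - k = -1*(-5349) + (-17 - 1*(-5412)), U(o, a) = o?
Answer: 10880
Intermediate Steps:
k = -10736 (k = 8 - (-1*(-5349) + (-17 - 1*(-5412))) = 8 - (5349 + (-17 + 5412)) = 8 - (5349 + 5395) = 8 - 1*10744 = 8 - 10744 = -10736)
u = -10736
C(E, h) = h²
C(U(-13, -1), -12) - u = (-12)² - 1*(-10736) = 144 + 10736 = 10880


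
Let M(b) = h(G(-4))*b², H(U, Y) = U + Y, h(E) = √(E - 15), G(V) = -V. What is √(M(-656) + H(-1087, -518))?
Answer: √(-1605 + 430336*I*√11) ≈ 844.29 + 845.24*I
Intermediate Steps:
h(E) = √(-15 + E)
M(b) = I*√11*b² (M(b) = √(-15 - 1*(-4))*b² = √(-15 + 4)*b² = √(-11)*b² = (I*√11)*b² = I*√11*b²)
√(M(-656) + H(-1087, -518)) = √(I*√11*(-656)² + (-1087 - 518)) = √(I*√11*430336 - 1605) = √(430336*I*√11 - 1605) = √(-1605 + 430336*I*√11)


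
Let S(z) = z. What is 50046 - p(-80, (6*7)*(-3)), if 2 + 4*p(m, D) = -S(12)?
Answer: 100099/2 ≈ 50050.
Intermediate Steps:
p(m, D) = -7/2 (p(m, D) = -½ + (-1*12)/4 = -½ + (¼)*(-12) = -½ - 3 = -7/2)
50046 - p(-80, (6*7)*(-3)) = 50046 - 1*(-7/2) = 50046 + 7/2 = 100099/2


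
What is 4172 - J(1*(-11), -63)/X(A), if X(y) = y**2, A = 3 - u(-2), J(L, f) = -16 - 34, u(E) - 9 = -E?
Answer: 133529/32 ≈ 4172.8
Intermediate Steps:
u(E) = 9 - E
J(L, f) = -50
A = -8 (A = 3 - (9 - 1*(-2)) = 3 - (9 + 2) = 3 - 1*11 = 3 - 11 = -8)
4172 - J(1*(-11), -63)/X(A) = 4172 - (-50)/((-8)**2) = 4172 - (-50)/64 = 4172 - 1*(-25/32) = 4172 + 25/32 = 133529/32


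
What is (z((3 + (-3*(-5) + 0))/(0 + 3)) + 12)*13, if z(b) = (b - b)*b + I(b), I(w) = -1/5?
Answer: 767/5 ≈ 153.40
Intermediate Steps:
I(w) = -⅕ (I(w) = -1*⅕ = -⅕)
z(b) = -⅕ (z(b) = (b - b)*b - ⅕ = 0*b - ⅕ = 0 - ⅕ = -⅕)
(z((3 + (-3*(-5) + 0))/(0 + 3)) + 12)*13 = (-⅕ + 12)*13 = (59/5)*13 = 767/5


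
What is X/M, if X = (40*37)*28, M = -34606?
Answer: -20720/17303 ≈ -1.1975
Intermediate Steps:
X = 41440 (X = 1480*28 = 41440)
X/M = 41440/(-34606) = 41440*(-1/34606) = -20720/17303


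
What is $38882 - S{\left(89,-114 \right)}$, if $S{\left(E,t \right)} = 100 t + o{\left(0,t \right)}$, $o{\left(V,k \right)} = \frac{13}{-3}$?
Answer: $\frac{150859}{3} \approx 50286.0$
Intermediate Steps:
$o{\left(V,k \right)} = - \frac{13}{3}$ ($o{\left(V,k \right)} = 13 \left(- \frac{1}{3}\right) = - \frac{13}{3}$)
$S{\left(E,t \right)} = - \frac{13}{3} + 100 t$ ($S{\left(E,t \right)} = 100 t - \frac{13}{3} = - \frac{13}{3} + 100 t$)
$38882 - S{\left(89,-114 \right)} = 38882 - \left(- \frac{13}{3} + 100 \left(-114\right)\right) = 38882 - \left(- \frac{13}{3} - 11400\right) = 38882 - - \frac{34213}{3} = 38882 + \frac{34213}{3} = \frac{150859}{3}$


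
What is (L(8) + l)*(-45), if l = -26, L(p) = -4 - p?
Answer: 1710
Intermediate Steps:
(L(8) + l)*(-45) = ((-4 - 1*8) - 26)*(-45) = ((-4 - 8) - 26)*(-45) = (-12 - 26)*(-45) = -38*(-45) = 1710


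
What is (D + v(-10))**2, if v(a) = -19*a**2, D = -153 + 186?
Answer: 3485689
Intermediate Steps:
D = 33
(D + v(-10))**2 = (33 - 19*(-10)**2)**2 = (33 - 19*100)**2 = (33 - 1900)**2 = (-1867)**2 = 3485689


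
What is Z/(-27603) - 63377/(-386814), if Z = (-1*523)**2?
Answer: -34685150425/3559075614 ≈ -9.7455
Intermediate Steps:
Z = 273529 (Z = (-523)**2 = 273529)
Z/(-27603) - 63377/(-386814) = 273529/(-27603) - 63377/(-386814) = 273529*(-1/27603) - 63377*(-1/386814) = -273529/27603 + 63377/386814 = -34685150425/3559075614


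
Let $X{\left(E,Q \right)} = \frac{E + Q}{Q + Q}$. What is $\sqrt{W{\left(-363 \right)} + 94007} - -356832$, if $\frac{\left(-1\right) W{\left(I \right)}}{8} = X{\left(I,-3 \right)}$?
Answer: $356832 + 3 \sqrt{10391} \approx 3.5714 \cdot 10^{5}$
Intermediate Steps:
$X{\left(E,Q \right)} = \frac{E + Q}{2 Q}$
$W{\left(I \right)} = -4 + \frac{4 I}{3}$ ($W{\left(I \right)} = - 8 \frac{I - 3}{2 \left(-3\right)} = - 8 \cdot \frac{1}{2} \left(- \frac{1}{3}\right) \left(-3 + I\right) = - 8 \left(\frac{1}{2} - \frac{I}{6}\right) = -4 + \frac{4 I}{3}$)
$\sqrt{W{\left(-363 \right)} + 94007} - -356832 = \sqrt{\left(-4 + \frac{4}{3} \left(-363\right)\right) + 94007} - -356832 = \sqrt{\left(-4 - 484\right) + 94007} + 356832 = \sqrt{-488 + 94007} + 356832 = \sqrt{93519} + 356832 = 3 \sqrt{10391} + 356832 = 356832 + 3 \sqrt{10391}$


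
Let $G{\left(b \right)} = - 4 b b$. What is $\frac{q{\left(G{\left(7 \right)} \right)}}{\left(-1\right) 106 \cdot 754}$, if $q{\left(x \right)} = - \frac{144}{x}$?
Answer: $- \frac{9}{979069} \approx -9.1924 \cdot 10^{-6}$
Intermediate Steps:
$G{\left(b \right)} = - 4 b^{2}$
$\frac{q{\left(G{\left(7 \right)} \right)}}{\left(-1\right) 106 \cdot 754} = \frac{\left(-144\right) \frac{1}{\left(-4\right) 7^{2}}}{\left(-1\right) 106 \cdot 754} = \frac{\left(-144\right) \frac{1}{\left(-4\right) 49}}{\left(-106\right) 754} = \frac{\left(-144\right) \frac{1}{-196}}{-79924} = \left(-144\right) \left(- \frac{1}{196}\right) \left(- \frac{1}{79924}\right) = \frac{36}{49} \left(- \frac{1}{79924}\right) = - \frac{9}{979069}$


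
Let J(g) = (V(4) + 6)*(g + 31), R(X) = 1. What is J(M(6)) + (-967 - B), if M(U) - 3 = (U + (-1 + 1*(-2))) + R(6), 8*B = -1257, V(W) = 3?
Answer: -3743/8 ≈ -467.88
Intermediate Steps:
B = -1257/8 (B = (⅛)*(-1257) = -1257/8 ≈ -157.13)
M(U) = 1 + U (M(U) = 3 + ((U + (-1 + 1*(-2))) + 1) = 3 + ((U + (-1 - 2)) + 1) = 3 + ((U - 3) + 1) = 3 + ((-3 + U) + 1) = 3 + (-2 + U) = 1 + U)
J(g) = 279 + 9*g (J(g) = (3 + 6)*(g + 31) = 9*(31 + g) = 279 + 9*g)
J(M(6)) + (-967 - B) = (279 + 9*(1 + 6)) + (-967 - 1*(-1257/8)) = (279 + 9*7) + (-967 + 1257/8) = (279 + 63) - 6479/8 = 342 - 6479/8 = -3743/8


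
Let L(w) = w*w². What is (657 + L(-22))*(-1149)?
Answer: 11479659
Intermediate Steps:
L(w) = w³
(657 + L(-22))*(-1149) = (657 + (-22)³)*(-1149) = (657 - 10648)*(-1149) = -9991*(-1149) = 11479659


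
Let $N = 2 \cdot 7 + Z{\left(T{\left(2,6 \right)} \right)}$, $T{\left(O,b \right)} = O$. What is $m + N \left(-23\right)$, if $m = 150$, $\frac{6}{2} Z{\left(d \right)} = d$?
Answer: $- \frac{562}{3} \approx -187.33$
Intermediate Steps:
$Z{\left(d \right)} = \frac{d}{3}$
$N = \frac{44}{3}$ ($N = 2 \cdot 7 + \frac{1}{3} \cdot 2 = 14 + \frac{2}{3} = \frac{44}{3} \approx 14.667$)
$m + N \left(-23\right) = 150 + \frac{44}{3} \left(-23\right) = 150 - \frac{1012}{3} = - \frac{562}{3}$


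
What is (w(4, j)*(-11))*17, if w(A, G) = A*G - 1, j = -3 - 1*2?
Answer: 3927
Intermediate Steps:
j = -5 (j = -3 - 2 = -5)
w(A, G) = -1 + A*G
(w(4, j)*(-11))*17 = ((-1 + 4*(-5))*(-11))*17 = ((-1 - 20)*(-11))*17 = -21*(-11)*17 = 231*17 = 3927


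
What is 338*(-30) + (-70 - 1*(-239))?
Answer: -9971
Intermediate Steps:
338*(-30) + (-70 - 1*(-239)) = -10140 + (-70 + 239) = -10140 + 169 = -9971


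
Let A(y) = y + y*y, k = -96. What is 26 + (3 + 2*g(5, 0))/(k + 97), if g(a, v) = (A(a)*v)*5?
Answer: 29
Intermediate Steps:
A(y) = y + y²
g(a, v) = 5*a*v*(1 + a) (g(a, v) = ((a*(1 + a))*v)*5 = (a*v*(1 + a))*5 = 5*a*v*(1 + a))
26 + (3 + 2*g(5, 0))/(k + 97) = 26 + (3 + 2*(5*5*0*(1 + 5)))/(-96 + 97) = 26 + (3 + 2*(5*5*0*6))/1 = 26 + (3 + 2*0)*1 = 26 + (3 + 0)*1 = 26 + 3*1 = 26 + 3 = 29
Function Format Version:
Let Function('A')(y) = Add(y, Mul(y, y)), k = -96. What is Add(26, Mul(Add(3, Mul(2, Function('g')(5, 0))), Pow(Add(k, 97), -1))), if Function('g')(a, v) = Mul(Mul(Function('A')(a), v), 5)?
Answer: 29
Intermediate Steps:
Function('A')(y) = Add(y, Pow(y, 2))
Function('g')(a, v) = Mul(5, a, v, Add(1, a)) (Function('g')(a, v) = Mul(Mul(Mul(a, Add(1, a)), v), 5) = Mul(Mul(a, v, Add(1, a)), 5) = Mul(5, a, v, Add(1, a)))
Add(26, Mul(Add(3, Mul(2, Function('g')(5, 0))), Pow(Add(k, 97), -1))) = Add(26, Mul(Add(3, Mul(2, Mul(5, 5, 0, Add(1, 5)))), Pow(Add(-96, 97), -1))) = Add(26, Mul(Add(3, Mul(2, Mul(5, 5, 0, 6))), Pow(1, -1))) = Add(26, Mul(Add(3, Mul(2, 0)), 1)) = Add(26, Mul(Add(3, 0), 1)) = Add(26, Mul(3, 1)) = Add(26, 3) = 29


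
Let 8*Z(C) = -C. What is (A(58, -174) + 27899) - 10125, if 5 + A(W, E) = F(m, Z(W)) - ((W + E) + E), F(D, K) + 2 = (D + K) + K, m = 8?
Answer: 36101/2 ≈ 18051.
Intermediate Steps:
Z(C) = -C/8 (Z(C) = (-C)/8 = -C/8)
F(D, K) = -2 + D + 2*K (F(D, K) = -2 + ((D + K) + K) = -2 + (D + 2*K) = -2 + D + 2*K)
A(W, E) = 1 - 2*E - 5*W/4 (A(W, E) = -5 + ((-2 + 8 + 2*(-W/8)) - ((W + E) + E)) = -5 + ((-2 + 8 - W/4) - ((E + W) + E)) = -5 + ((6 - W/4) - (W + 2*E)) = -5 + ((6 - W/4) + (-W - 2*E)) = -5 + (6 - 2*E - 5*W/4) = 1 - 2*E - 5*W/4)
(A(58, -174) + 27899) - 10125 = ((1 - 2*(-174) - 5/4*58) + 27899) - 10125 = ((1 + 348 - 145/2) + 27899) - 10125 = (553/2 + 27899) - 10125 = 56351/2 - 10125 = 36101/2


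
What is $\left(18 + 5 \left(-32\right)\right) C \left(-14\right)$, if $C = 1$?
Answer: $1988$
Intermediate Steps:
$\left(18 + 5 \left(-32\right)\right) C \left(-14\right) = \left(18 + 5 \left(-32\right)\right) 1 \left(-14\right) = \left(18 - 160\right) \left(-14\right) = \left(-142\right) \left(-14\right) = 1988$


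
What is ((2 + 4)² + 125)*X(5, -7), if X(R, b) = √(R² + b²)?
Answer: 161*√74 ≈ 1385.0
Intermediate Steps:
((2 + 4)² + 125)*X(5, -7) = ((2 + 4)² + 125)*√(5² + (-7)²) = (6² + 125)*√(25 + 49) = (36 + 125)*√74 = 161*√74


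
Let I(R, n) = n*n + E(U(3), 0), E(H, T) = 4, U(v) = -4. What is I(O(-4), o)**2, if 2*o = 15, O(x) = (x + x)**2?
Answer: 58081/16 ≈ 3630.1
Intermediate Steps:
O(x) = 4*x**2 (O(x) = (2*x)**2 = 4*x**2)
o = 15/2 (o = (1/2)*15 = 15/2 ≈ 7.5000)
I(R, n) = 4 + n**2 (I(R, n) = n*n + 4 = n**2 + 4 = 4 + n**2)
I(O(-4), o)**2 = (4 + (15/2)**2)**2 = (4 + 225/4)**2 = (241/4)**2 = 58081/16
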